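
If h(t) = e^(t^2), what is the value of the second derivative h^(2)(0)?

Apply the Taylor formula c_k = f^(k)(a)/k!.
From the series, [t^2] h = 1; multiply by 2! = 2 to get 2.

2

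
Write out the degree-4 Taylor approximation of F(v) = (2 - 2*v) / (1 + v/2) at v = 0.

3*v^4/8 - 3*v^3/4 + 3*v^2/2 - 3*v + 2

Multiply each power in the prefactor through the base expansion.
F(0) = 2
F′(0) = -3
F′′(0) = 3
F′′′(0) = -9/2
F^(4)(0) = 9
The Taylor polynomial is Σ F^(k)(0)/k! · v^k.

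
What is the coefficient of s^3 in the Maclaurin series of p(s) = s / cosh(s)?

Write the quotient as an unknown series and match coefficients against numerator = denominator · series.
So c_3 = p′′′(0)/3! = -1/2.

-1/2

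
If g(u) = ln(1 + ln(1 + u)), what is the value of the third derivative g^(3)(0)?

7

Substitute the inner expansion into the outer series and collect powers.
The coefficient of u^3 in the expansion is 7/6, so g′′′(0) = 3! * (7/6) = 7.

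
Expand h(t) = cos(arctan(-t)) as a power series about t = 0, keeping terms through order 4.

Let u equal the inner series; expand the outer function in u and truncate.
[t^0] = 1;  [t^1] = 0;  [t^2] = -1/2;  [t^3] = 0;  [t^4] = 3/8.

3*t^4/8 - t^2/2 + 1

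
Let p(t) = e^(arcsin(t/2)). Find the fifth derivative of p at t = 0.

Compose series: expand the inner function first, then feed it into the outer expansion.
The coefficient of t^5 in the expansion is 1/192, so p^(5)(0) = 5! * (1/192) = 5/8.

5/8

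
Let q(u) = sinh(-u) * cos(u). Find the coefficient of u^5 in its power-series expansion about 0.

1/30

Multiply the two series term by term and collect like powers.
q(0) = 0
q′(0) = -1
q′′(0) = 0
q′′′(0) = 2
q^(4)(0) = 0
q^(5)(0) = 4
So c_5 = q^(5)(0)/5! = 1/30.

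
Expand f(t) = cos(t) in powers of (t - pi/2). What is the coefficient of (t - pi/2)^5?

-1/120

Use the known series and substitute for the argument.
So c_5 = f^(5)(pi/2)/5! = -1/120.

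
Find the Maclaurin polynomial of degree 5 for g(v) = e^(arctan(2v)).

Let u equal the inner series; expand the outer function in u and truncate.

4*v^5/3 - 14*v^4/3 - 4*v^3/3 + 2*v^2 + 2*v + 1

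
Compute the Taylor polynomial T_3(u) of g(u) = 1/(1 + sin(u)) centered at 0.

-5*u^3/6 + u^2 - u + 1

Substitute the inner expansion into the outer series and collect powers.
[u^0] = 1;  [u^1] = -1;  [u^2] = 1;  [u^3] = -5/6.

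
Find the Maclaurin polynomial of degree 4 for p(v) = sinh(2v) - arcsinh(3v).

35*v^3/6 - v

Expand each term separately and add.
p(0) = 0
p′(0) = -1
p′′(0) = 0
p′′′(0) = 35
p^(4)(0) = 0
Dividing each by k! gives the coefficients c_0, ..., c_4.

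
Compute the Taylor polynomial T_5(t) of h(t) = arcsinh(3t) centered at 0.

Apply the Taylor formula c_k = f^(k)(a)/k!.
h(0) = 0
h′(0) = 3
h′′(0) = 0
h′′′(0) = -27
h^(4)(0) = 0
h^(5)(0) = 2187
Then c_k = h^(k)(0)/k! gives each Taylor coefficient.

729*t^5/40 - 9*t^3/2 + 3*t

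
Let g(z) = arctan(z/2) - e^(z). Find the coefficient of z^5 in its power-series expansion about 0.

-1/480

Add the two expansions coefficient-wise.
[z^0] = -1;  [z^1] = -1/2;  [z^2] = -1/2;  [z^3] = -5/24;  [z^4] = -1/24;  [z^5] = -1/480.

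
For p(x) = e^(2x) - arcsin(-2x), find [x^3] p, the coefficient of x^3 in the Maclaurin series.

Combine the two series term by term.
p(0) = 1
p′(0) = 4
p′′(0) = 4
p′′′(0) = 16
The Taylor polynomial is Σ p^(k)(0)/k! · x^k.

8/3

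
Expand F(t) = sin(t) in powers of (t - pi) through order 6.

-(t - pi)^5/120 + (t - pi)^3/6 - (t - pi)

F(pi) = 0
F′(pi) = -1
F′′(pi) = 0
F′′′(pi) = 1
F^(4)(pi) = 0
F^(5)(pi) = -1
F^(6)(pi) = 0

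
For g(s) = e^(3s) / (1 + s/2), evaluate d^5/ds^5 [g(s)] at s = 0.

Take the Cauchy product of the two expansions.
The coefficient of s^5 in the expansion is 169/160, so g^(5)(0) = 5! * (169/160) = 507/4.

507/4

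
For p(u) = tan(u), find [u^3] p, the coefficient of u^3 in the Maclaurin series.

c_3 = p′′′(0)/3! = 1/3.

1/3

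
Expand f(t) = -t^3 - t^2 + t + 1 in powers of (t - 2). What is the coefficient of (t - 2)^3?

[(t - 2)^0] = -9;  [(t - 2)^1] = -15;  [(t - 2)^2] = -7;  [(t - 2)^3] = -1.

-1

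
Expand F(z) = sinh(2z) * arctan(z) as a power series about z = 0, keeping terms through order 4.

2*z^4/3 + 2*z^2

Take the Cauchy product of the two expansions.
F(0) = 0
F′(0) = 0
F′′(0) = 4
F′′′(0) = 0
F^(4)(0) = 16
The Taylor polynomial is Σ F^(k)(0)/k! · z^k.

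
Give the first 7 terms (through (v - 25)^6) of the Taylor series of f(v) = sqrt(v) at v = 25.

-21*(v - 25)^6/50000000000 + 7*(v - 25)^5/500000000 - (v - 25)^4/2000000 + (v - 25)^3/50000 - (v - 25)^2/1000 + (v - 25)/10 + 5

f(25) = 5
f′(25) = 1/10
f′′(25) = -1/500
f′′′(25) = 3/25000
f^(4)(25) = -3/250000
f^(5)(25) = 21/12500000
f^(6)(25) = -189/625000000
The Taylor polynomial is Σ f^(k)(25)/k! · (v - 25)^k.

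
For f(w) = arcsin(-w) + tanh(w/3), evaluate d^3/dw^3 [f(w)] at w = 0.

-29/27

Combine the two series term by term.
The coefficient of w^3 in the expansion is -29/162, so f′′′(0) = 3! * (-29/162) = -29/27.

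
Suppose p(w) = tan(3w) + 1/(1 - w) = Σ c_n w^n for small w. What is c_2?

Expand each term separately and add.
[w^0] = 1;  [w^1] = 4;  [w^2] = 1.
So c_2 = p′′(0)/2! = 1.

1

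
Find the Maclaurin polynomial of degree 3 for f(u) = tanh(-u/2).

u^3/24 - u/2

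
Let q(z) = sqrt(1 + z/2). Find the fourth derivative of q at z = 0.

-15/256

Compute the successive derivatives at the expansion point and divide by k!.
The coefficient of z^4 in the expansion is -5/2048, so q^(4)(0) = 4! * (-5/2048) = -15/256.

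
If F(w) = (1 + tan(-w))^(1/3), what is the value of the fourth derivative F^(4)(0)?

-224/81

Plug the Maclaurin series of the inner function into that of the outer and collect terms.
The coefficient of w^4 in the expansion is -28/243, so F^(4)(0) = 4! * (-28/243) = -224/81.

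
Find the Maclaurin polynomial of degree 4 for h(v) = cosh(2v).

2*v^4/3 + 2*v^2 + 1

Apply the Taylor formula c_k = f^(k)(a)/k!.
[v^0] = 1;  [v^1] = 0;  [v^2] = 2;  [v^3] = 0;  [v^4] = 2/3.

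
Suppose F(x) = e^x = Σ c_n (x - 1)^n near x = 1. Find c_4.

F(1) = e
F′(1) = e
F′′(1) = e
F′′′(1) = e
F^(4)(1) = e

e/24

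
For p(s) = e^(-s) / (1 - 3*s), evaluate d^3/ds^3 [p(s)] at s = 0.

116

Multiply the numerator's expansion by the denominator's geometric series.
The coefficient of s^3 in the expansion is 58/3, so p′′′(0) = 3! * (58/3) = 116.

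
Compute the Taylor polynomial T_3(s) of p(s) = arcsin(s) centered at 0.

s^3/6 + s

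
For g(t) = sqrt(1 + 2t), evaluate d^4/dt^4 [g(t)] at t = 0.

-15

From the series, [t^4] g = -5/8; multiply by 4! = 24 to get -15.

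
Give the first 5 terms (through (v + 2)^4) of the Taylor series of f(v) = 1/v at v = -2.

-(v + 2)^4/32 - (v + 2)^3/16 - (v + 2)^2/8 - (v + 2)/4 - 1/2

Apply the Taylor formula c_k = f^(k)(a)/k!.
f(-2) = -1/2
f′(-2) = -1/4
f′′(-2) = -1/4
f′′′(-2) = -3/8
f^(4)(-2) = -3/4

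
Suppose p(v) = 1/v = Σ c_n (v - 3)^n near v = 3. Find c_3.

Differentiate repeatedly and evaluate at the center.
p(3) = 1/3
p′(3) = -1/9
p′′(3) = 2/27
p′′′(3) = -2/27
Dividing each by k! gives the coefficients c_0, ..., c_3.

-1/81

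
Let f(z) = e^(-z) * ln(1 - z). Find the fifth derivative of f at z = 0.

-9

Write out both Maclaurin series and multiply, keeping only the needed powers.
From the series, [z^5] f = -3/40; multiply by 5! = 120 to get -9.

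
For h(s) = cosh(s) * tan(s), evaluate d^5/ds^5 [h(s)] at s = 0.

41

Expand each factor separately, then convolve coefficients.
The coefficient of s^5 in the expansion is 41/120, so h^(5)(0) = 5! * (41/120) = 41.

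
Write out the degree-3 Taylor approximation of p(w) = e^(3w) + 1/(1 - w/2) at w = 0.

37*w^3/8 + 19*w^2/4 + 7*w/2 + 2

Expand each term separately and add.
p(0) = 2
p′(0) = 7/2
p′′(0) = 19/2
p′′′(0) = 111/4
Then c_k = p^(k)(0)/k! gives each Taylor coefficient.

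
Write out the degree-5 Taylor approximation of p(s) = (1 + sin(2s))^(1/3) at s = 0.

244*s^5/3645 - 16*s^4/243 + 4*s^3/81 - 4*s^2/9 + 2*s/3 + 1

Plug the Maclaurin series of the inner function into that of the outer and collect terms.
p(0) = 1
p′(0) = 2/3
p′′(0) = -8/9
p′′′(0) = 8/27
p^(4)(0) = -128/81
p^(5)(0) = 1952/243
The Taylor polynomial is Σ p^(k)(0)/k! · s^k.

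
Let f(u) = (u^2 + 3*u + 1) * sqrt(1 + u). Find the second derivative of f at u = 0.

19/4

Multiply each power in the prefactor through the base expansion.
The coefficient of u^2 in the expansion is 19/8, so f′′(0) = 2! * (19/8) = 19/4.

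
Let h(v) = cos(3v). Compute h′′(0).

Differentiate repeatedly and evaluate at the center.
From the series, [v^2] h = -9/2; multiply by 2! = 2 to get -9.

-9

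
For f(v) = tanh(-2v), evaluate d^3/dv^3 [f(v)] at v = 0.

16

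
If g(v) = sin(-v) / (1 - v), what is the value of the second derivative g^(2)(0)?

Take the Cauchy product of the two expansions.
The coefficient of v^2 in the expansion is -1, so g′′(0) = 2! * (-1) = -2.

-2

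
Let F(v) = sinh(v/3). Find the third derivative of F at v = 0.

1/27

The coefficient of v^3 in the expansion is 1/162, so F′′′(0) = 3! * (1/162) = 1/27.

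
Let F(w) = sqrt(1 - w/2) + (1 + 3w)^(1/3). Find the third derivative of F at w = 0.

637/64

Expand each term separately and add.
From the series, [w^3] F = 637/384; multiply by 3! = 6 to get 637/64.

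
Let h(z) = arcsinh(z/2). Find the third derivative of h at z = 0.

The coefficient of z^3 in the expansion is -1/48, so h′′′(0) = 3! * (-1/48) = -1/8.

-1/8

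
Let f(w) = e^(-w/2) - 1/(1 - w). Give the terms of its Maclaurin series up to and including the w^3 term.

-49*w^3/48 - 7*w^2/8 - 3*w/2

Expand each term separately and add.
[w^0] = 0;  [w^1] = -3/2;  [w^2] = -7/8;  [w^3] = -49/48.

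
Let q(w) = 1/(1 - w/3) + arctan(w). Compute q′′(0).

2/9

Add the two expansions coefficient-wise.
The coefficient of w^2 in the expansion is 1/9, so q′′(0) = 2! * (1/9) = 2/9.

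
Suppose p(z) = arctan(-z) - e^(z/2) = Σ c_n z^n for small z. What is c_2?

-1/8

Add the two expansions coefficient-wise.
p(0) = -1
p′(0) = -3/2
p′′(0) = -1/4
So c_2 = p′′(0)/2! = -1/8.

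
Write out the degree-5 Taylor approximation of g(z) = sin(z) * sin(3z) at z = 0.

Expand each factor separately, then convolve coefficients.
g(0) = 0
g′(0) = 0
g′′(0) = 6
g′′′(0) = 0
g^(4)(0) = -120
g^(5)(0) = 0

-5*z^4 + 3*z^2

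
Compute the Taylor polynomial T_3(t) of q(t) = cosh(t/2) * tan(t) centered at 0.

11*t^3/24 + t

Take the Cauchy product of the two expansions.
[t^0] = 0;  [t^1] = 1;  [t^2] = 0;  [t^3] = 11/24.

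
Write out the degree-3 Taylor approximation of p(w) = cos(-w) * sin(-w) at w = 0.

Multiply the two series term by term and collect like powers.

2*w^3/3 - w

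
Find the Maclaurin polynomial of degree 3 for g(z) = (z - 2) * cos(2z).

Shift and add copies of the series according to the polynomial's terms.

-2*z^3 + 4*z^2 + z - 2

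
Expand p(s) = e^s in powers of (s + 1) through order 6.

Compute the successive derivatives at the expansion point and divide by k!.
p(-1) = e^(-1)
p′(-1) = e^(-1)
p′′(-1) = e^(-1)
p′′′(-1) = e^(-1)
p^(4)(-1) = e^(-1)
p^(5)(-1) = e^(-1)
p^(6)(-1) = e^(-1)

(s + 1)^6*e^(-1)/720 + (s + 1)^5*e^(-1)/120 + (s + 1)^4*e^(-1)/24 + (s + 1)^3*e^(-1)/6 + (s + 1)^2*e^(-1)/2 + (s + 1)*e^(-1) + e^(-1)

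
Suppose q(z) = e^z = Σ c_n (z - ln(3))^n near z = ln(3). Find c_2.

3/2

q(ln(3)) = 3
q′(ln(3)) = 3
q′′(ln(3)) = 3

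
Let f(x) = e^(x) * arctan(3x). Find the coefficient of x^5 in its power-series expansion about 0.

Take the Cauchy product of the two expansions.

1769/40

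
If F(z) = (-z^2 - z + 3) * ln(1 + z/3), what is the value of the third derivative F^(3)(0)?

-13/9

Multiply each power in the prefactor through the base expansion.
The coefficient of z^3 in the expansion is -13/54, so F′′′(0) = 3! * (-13/54) = -13/9.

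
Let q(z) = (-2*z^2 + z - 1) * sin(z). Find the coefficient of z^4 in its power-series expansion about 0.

-1/6

Shift and add copies of the series according to the polynomial's terms.
q(0) = 0
q′(0) = -1
q′′(0) = 2
q′′′(0) = -11
q^(4)(0) = -4
So c_4 = q^(4)(0)/4! = -1/6.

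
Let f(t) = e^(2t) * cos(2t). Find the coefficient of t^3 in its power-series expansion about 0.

Take the Cauchy product of the two expansions.
f(0) = 1
f′(0) = 2
f′′(0) = 0
f′′′(0) = -16
Dividing each by k! gives the coefficients c_0, ..., c_3.

-8/3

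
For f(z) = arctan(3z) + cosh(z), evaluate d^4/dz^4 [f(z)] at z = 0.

Add the two expansions coefficient-wise.
From the series, [z^4] f = 1/24; multiply by 4! = 24 to get 1.

1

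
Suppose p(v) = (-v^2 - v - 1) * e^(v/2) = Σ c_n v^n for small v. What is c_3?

Shift and add copies of the series according to the polynomial's terms.
p(0) = -1
p′(0) = -3/2
p′′(0) = -13/4
p′′′(0) = -31/8
Dividing each by k! gives the coefficients c_0, ..., c_3.

-31/48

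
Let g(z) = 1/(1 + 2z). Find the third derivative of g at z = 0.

-48

From the series, [z^3] g = -8; multiply by 3! = 6 to get -48.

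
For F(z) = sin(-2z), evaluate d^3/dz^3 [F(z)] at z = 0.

The coefficient of z^3 in the expansion is 4/3, so F′′′(0) = 3! * (4/3) = 8.

8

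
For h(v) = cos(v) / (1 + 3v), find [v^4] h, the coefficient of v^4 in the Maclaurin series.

Take the Cauchy product of the two expansions.
So c_4 = h^(4)(0)/4! = 1837/24.

1837/24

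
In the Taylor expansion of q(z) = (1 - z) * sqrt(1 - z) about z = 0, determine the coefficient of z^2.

Shift and add copies of the series according to the polynomial's terms.
q(0) = 1
q′(0) = -3/2
q′′(0) = 3/4

3/8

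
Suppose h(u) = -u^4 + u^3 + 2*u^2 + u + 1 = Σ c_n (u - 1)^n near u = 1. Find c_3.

-3

h(1) = 4
h′(1) = 4
h′′(1) = -2
h′′′(1) = -18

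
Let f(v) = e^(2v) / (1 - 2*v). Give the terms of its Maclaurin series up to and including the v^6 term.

7828*v^6/45 + 1304*v^5/15 + 130*v^4/3 + 64*v^3/3 + 10*v^2 + 4*v + 1

Multiply the numerator's expansion by the denominator's geometric series.
f(0) = 1
f′(0) = 4
f′′(0) = 20
f′′′(0) = 128
f^(4)(0) = 1040
f^(5)(0) = 10432
f^(6)(0) = 125248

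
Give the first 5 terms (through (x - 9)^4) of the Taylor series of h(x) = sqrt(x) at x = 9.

-5*(x - 9)^4/279936 + (x - 9)^3/3888 - (x - 9)^2/216 + (x - 9)/6 + 3

Use the known series and substitute for the argument.
h(9) = 3
h′(9) = 1/6
h′′(9) = -1/108
h′′′(9) = 1/648
h^(4)(9) = -5/11664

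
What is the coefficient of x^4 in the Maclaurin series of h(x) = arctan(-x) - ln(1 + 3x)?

Combine the two series term by term.
h(0) = 0
h′(0) = -4
h′′(0) = 9
h′′′(0) = -52
h^(4)(0) = 486
So c_4 = h^(4)(0)/4! = 81/4.

81/4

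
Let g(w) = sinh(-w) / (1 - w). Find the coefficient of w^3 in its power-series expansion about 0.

Write out both Maclaurin series and multiply, keeping only the needed powers.
g(0) = 0
g′(0) = -1
g′′(0) = -2
g′′′(0) = -7

-7/6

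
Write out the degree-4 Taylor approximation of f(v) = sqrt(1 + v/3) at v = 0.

Differentiate repeatedly and evaluate at the center.

-5*v^4/10368 + v^3/432 - v^2/72 + v/6 + 1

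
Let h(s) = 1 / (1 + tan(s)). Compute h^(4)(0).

40

Use the geometric series for the reciprocal, then substitute.
The coefficient of s^4 in the expansion is 5/3, so h^(4)(0) = 4! * (5/3) = 40.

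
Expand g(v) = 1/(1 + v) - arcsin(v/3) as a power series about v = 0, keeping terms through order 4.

v^4 - 163*v^3/162 + v^2 - 4*v/3 + 1

Add the two expansions coefficient-wise.
g(0) = 1
g′(0) = -4/3
g′′(0) = 2
g′′′(0) = -163/27
g^(4)(0) = 24
Dividing each by k! gives the coefficients c_0, ..., c_4.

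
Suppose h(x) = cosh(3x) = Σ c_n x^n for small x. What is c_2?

9/2

[x^0] = 1;  [x^1] = 0;  [x^2] = 9/2.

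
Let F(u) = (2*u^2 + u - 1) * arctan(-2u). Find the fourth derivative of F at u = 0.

64

Shift and add copies of the series according to the polynomial's terms.
From the series, [u^4] F = 8/3; multiply by 4! = 24 to get 64.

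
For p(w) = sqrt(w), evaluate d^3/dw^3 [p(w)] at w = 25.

The coefficient of (w - 25)^3 in the expansion is 1/50000, so p′′′(25) = 3! * (1/50000) = 3/25000.

3/25000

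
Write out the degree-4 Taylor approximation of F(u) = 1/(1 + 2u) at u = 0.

F(0) = 1
F′(0) = -2
F′′(0) = 8
F′′′(0) = -48
F^(4)(0) = 384

16*u^4 - 8*u^3 + 4*u^2 - 2*u + 1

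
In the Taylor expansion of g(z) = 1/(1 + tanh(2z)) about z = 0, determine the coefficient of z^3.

Substitute the inner expansion into the outer series and collect powers.
g(0) = 1
g′(0) = -2
g′′(0) = 8
g′′′(0) = -32
So c_3 = g′′′(0)/3! = -16/3.

-16/3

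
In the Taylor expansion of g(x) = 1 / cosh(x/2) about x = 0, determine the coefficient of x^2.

Invert the denominator's series and multiply.
[x^0] = 1;  [x^1] = 0;  [x^2] = -1/8.

-1/8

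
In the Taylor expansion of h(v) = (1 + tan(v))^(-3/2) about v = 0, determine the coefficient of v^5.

-6521/1280

Substitute the inner expansion into the outer series and collect powers.
h(0) = 1
h′(0) = -3/2
h′′(0) = 15/4
h′′′(0) = -129/8
h^(4)(0) = 1425/16
h^(5)(0) = -19563/32
So c_5 = h^(5)(0)/5! = -6521/1280.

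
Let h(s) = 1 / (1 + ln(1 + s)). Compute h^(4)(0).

88

Expand as Σ (-1)^k u^k with u equal to the inner function's series.
The coefficient of s^4 in the expansion is 11/3, so h^(4)(0) = 4! * (11/3) = 88.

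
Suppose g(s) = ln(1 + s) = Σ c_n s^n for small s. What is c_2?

Compute the successive derivatives at the expansion point and divide by k!.
g(0) = 0
g′(0) = 1
g′′(0) = -1
So c_2 = g′′(0)/2! = -1/2.

-1/2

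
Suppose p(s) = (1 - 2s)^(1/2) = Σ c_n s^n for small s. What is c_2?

-1/2

p(0) = 1
p′(0) = -1
p′′(0) = -1
So c_2 = p′′(0)/2! = -1/2.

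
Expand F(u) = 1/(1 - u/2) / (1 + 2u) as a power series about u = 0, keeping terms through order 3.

-51*u^3/8 + 13*u^2/4 - 3*u/2 + 1

Multiply the two series term by term and collect like powers.
F(0) = 1
F′(0) = -3/2
F′′(0) = 13/2
F′′′(0) = -153/4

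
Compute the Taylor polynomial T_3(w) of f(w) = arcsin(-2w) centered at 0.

-4*w^3/3 - 2*w

Apply the Taylor formula c_k = f^(k)(a)/k!.
[w^0] = 0;  [w^1] = -2;  [w^2] = 0;  [w^3] = -4/3.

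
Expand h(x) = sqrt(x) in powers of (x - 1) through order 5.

7*(x - 1)^5/256 - 5*(x - 1)^4/128 + (x - 1)^3/16 - (x - 1)^2/8 + (x - 1)/2 + 1

Differentiate repeatedly and evaluate at the center.
[(x - 1)^0] = 1;  [(x - 1)^1] = 1/2;  [(x - 1)^2] = -1/8;  [(x - 1)^3] = 1/16;  [(x - 1)^4] = -5/128;  [(x - 1)^5] = 7/256.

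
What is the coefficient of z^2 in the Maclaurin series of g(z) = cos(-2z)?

[z^0] = 1;  [z^1] = 0;  [z^2] = -2.

-2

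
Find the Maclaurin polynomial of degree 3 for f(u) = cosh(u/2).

u^2/8 + 1

Use the known series and substitute for the argument.
f(0) = 1
f′(0) = 0
f′′(0) = 1/4
f′′′(0) = 0
Then c_k = f^(k)(0)/k! gives each Taylor coefficient.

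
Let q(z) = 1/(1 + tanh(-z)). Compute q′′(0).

2

Substitute the inner expansion into the outer series and collect powers.
The coefficient of z^2 in the expansion is 1, so q′′(0) = 2! * (1) = 2.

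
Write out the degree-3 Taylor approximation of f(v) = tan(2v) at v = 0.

8*v^3/3 + 2*v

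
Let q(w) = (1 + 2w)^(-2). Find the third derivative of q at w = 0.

-192

From the series, [w^3] q = -32; multiply by 3! = 6 to get -192.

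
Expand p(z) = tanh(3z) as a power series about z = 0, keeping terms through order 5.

162*z^5/5 - 9*z^3 + 3*z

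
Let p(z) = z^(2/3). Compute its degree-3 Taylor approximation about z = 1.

4*(z - 1)^3/81 - (z - 1)^2/9 + 2*(z - 1)/3 + 1

[(z - 1)^0] = 1;  [(z - 1)^1] = 2/3;  [(z - 1)^2] = -1/9;  [(z - 1)^3] = 4/81.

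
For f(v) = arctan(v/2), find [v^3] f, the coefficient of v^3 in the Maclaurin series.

-1/24

Differentiate repeatedly and evaluate at the center.
f(0) = 0
f′(0) = 1/2
f′′(0) = 0
f′′′(0) = -1/4
So c_3 = f′′′(0)/3! = -1/24.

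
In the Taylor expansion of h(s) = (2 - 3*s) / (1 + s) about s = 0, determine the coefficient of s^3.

-5

Distribute the polynomial across the series and collect like powers.
h(0) = 2
h′(0) = -5
h′′(0) = 10
h′′′(0) = -30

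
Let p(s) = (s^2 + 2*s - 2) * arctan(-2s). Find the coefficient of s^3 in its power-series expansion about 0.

Shift and add copies of the series according to the polynomial's terms.
[s^0] = 0;  [s^1] = 4;  [s^2] = -4;  [s^3] = -22/3.
So c_3 = p′′′(0)/3! = -22/3.

-22/3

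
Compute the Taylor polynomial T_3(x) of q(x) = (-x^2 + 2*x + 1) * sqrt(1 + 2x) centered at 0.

-3*x^3/2 + x^2/2 + 3*x + 1

Multiply each power in the prefactor through the base expansion.
q(0) = 1
q′(0) = 3
q′′(0) = 1
q′′′(0) = -9
Dividing each by k! gives the coefficients c_0, ..., c_3.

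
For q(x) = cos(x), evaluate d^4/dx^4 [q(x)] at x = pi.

-1

The coefficient of (x - pi)^4 in the expansion is -1/24, so q^(4)(pi) = 4! * (-1/24) = -1.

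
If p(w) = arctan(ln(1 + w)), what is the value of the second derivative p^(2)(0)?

Plug the Maclaurin series of the inner function into that of the outer and collect terms.
The coefficient of w^2 in the expansion is -1/2, so p′′(0) = 2! * (-1/2) = -1.

-1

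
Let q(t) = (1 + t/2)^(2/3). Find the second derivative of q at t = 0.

The coefficient of t^2 in the expansion is -1/36, so q′′(0) = 2! * (-1/36) = -1/18.

-1/18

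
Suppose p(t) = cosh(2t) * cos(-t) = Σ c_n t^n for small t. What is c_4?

Expand each factor separately, then convolve coefficients.

-7/24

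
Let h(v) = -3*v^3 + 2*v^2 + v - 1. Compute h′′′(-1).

Apply the Taylor formula c_k = f^(k)(a)/k!.
The coefficient of (v + 1)^3 in the expansion is -3, so h′′′(-1) = 3! * (-3) = -18.

-18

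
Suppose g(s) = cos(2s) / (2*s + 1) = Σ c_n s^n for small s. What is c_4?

Expand 1/(denominator) as a geometric series and multiply by the numerator's series.
g(0) = 1
g′(0) = -2
g′′(0) = 4
g′′′(0) = -24
g^(4)(0) = 208
So c_4 = g^(4)(0)/4! = 26/3.

26/3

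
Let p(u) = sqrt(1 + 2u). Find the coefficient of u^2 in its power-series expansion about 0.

-1/2

p(0) = 1
p′(0) = 1
p′′(0) = -1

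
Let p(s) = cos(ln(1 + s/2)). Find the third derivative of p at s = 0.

Compose series: expand the inner function first, then feed it into the outer expansion.
From the series, [s^3] p = 1/16; multiply by 3! = 6 to get 3/8.

3/8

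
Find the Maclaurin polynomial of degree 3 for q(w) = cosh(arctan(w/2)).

w^2/8 + 1

Substitute the inner expansion into the outer series and collect powers.
q(0) = 1
q′(0) = 0
q′′(0) = 1/4
q′′′(0) = 0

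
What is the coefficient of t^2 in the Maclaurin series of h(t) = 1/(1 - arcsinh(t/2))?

Substitute the inner expansion into the outer series and collect powers.
h(0) = 1
h′(0) = 1/2
h′′(0) = 1/2
So c_2 = h′′(0)/2! = 1/4.

1/4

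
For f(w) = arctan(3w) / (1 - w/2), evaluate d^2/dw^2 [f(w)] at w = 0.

3

Take the Cauchy product of the two expansions.
The coefficient of w^2 in the expansion is 3/2, so f′′(0) = 2! * (3/2) = 3.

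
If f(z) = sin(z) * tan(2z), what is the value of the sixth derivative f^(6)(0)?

2764

Take the Cauchy product of the two expansions.
From the series, [z^6] f = 691/180; multiply by 6! = 720 to get 2764.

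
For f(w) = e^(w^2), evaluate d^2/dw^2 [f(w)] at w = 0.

2

Use the known series and substitute for the argument.
From the series, [w^2] f = 1; multiply by 2! = 2 to get 2.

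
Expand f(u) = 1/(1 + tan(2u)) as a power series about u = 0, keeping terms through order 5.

-1024*u^5/15 + 80*u^4/3 - 32*u^3/3 + 4*u^2 - 2*u + 1

Compose series: expand the inner function first, then feed it into the outer expansion.
f(0) = 1
f′(0) = -2
f′′(0) = 8
f′′′(0) = -64
f^(4)(0) = 640
f^(5)(0) = -8192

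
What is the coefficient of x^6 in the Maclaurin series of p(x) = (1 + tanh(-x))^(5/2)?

Let u equal the inner series; expand the outer function in u and truncate.
So c_6 = p^(6)(0)/6! = 2321/3072.

2321/3072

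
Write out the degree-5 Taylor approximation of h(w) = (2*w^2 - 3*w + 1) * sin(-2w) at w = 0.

12*w^5/5 - 4*w^4 - 8*w^3/3 + 6*w^2 - 2*w

Distribute the polynomial across the series and collect like powers.
h(0) = 0
h′(0) = -2
h′′(0) = 12
h′′′(0) = -16
h^(4)(0) = -96
h^(5)(0) = 288
Dividing each by k! gives the coefficients c_0, ..., c_5.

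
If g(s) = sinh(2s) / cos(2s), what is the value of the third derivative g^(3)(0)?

32

Invert the denominator's series and multiply.
The coefficient of s^3 in the expansion is 16/3, so g′′′(0) = 3! * (16/3) = 32.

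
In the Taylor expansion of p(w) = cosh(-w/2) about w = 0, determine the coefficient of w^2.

1/8

p(0) = 1
p′(0) = 0
p′′(0) = 1/4
So c_2 = p′′(0)/2! = 1/8.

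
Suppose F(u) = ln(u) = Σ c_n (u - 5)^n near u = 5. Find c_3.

1/375

F(5) = ln(5)
F′(5) = 1/5
F′′(5) = -1/25
F′′′(5) = 2/125
So c_3 = F′′′(5)/3! = 1/375.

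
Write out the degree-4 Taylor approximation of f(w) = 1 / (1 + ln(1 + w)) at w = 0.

Use the geometric series for the reciprocal, then substitute.

11*w^4/3 - 7*w^3/3 + 3*w^2/2 - w + 1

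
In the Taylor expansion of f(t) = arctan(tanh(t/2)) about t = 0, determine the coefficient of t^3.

Let u equal the inner series; expand the outer function in u and truncate.
f(0) = 0
f′(0) = 1/2
f′′(0) = 0
f′′′(0) = -1/2
Then c_k = f^(k)(0)/k! gives each Taylor coefficient.

-1/12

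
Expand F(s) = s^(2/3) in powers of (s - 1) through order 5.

14*(s - 1)^5/729 - 7*(s - 1)^4/243 + 4*(s - 1)^3/81 - (s - 1)^2/9 + 2*(s - 1)/3 + 1

Use the known series and substitute for the argument.
F(1) = 1
F′(1) = 2/3
F′′(1) = -2/9
F′′′(1) = 8/27
F^(4)(1) = -56/81
F^(5)(1) = 560/243
Then c_k = F^(k)(1)/k! gives each Taylor coefficient.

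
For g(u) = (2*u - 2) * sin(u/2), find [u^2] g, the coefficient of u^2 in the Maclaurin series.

Multiply each power in the prefactor through the base expansion.
[u^0] = 0;  [u^1] = -1;  [u^2] = 1.
So c_2 = g′′(0)/2! = 1.

1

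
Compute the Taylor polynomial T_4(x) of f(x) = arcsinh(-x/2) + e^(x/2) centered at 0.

Combine the two series term by term.
f(0) = 1
f′(0) = 0
f′′(0) = 1/4
f′′′(0) = 1/4
f^(4)(0) = 1/16

x^4/384 + x^3/24 + x^2/8 + 1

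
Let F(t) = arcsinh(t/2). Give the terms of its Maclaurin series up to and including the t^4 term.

F(0) = 0
F′(0) = 1/2
F′′(0) = 0
F′′′(0) = -1/8
F^(4)(0) = 0
The Taylor polynomial is Σ F^(k)(0)/k! · t^k.

-t^3/48 + t/2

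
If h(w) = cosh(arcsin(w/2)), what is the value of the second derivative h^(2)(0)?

1/4

Compose series: expand the inner function first, then feed it into the outer expansion.
The coefficient of w^2 in the expansion is 1/8, so h′′(0) = 2! * (1/8) = 1/4.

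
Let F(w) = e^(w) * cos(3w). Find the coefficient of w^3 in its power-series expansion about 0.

Expand each factor separately, then convolve coefficients.
F(0) = 1
F′(0) = 1
F′′(0) = -8
F′′′(0) = -26
The Taylor polynomial is Σ F^(k)(0)/k! · w^k.

-13/3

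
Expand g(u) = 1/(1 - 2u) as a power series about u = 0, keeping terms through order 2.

4*u^2 + 2*u + 1

Apply the Taylor formula c_k = f^(k)(a)/k!.
g(0) = 1
g′(0) = 2
g′′(0) = 8
Dividing each by k! gives the coefficients c_0, ..., c_2.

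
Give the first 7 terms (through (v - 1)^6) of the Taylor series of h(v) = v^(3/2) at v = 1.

Compute the successive derivatives at the expansion point and divide by k!.

7*(v - 1)^6/1024 - 3*(v - 1)^5/256 + 3*(v - 1)^4/128 - (v - 1)^3/16 + 3*(v - 1)^2/8 + 3*(v - 1)/2 + 1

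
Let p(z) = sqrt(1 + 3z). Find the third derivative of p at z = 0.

81/8

The coefficient of z^3 in the expansion is 27/16, so p′′′(0) = 3! * (27/16) = 81/8.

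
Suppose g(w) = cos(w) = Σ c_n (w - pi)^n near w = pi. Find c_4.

-1/24

g(pi) = -1
g′(pi) = 0
g′′(pi) = 1
g′′′(pi) = 0
g^(4)(pi) = -1
Dividing each by k! gives the coefficients c_0, ..., c_4.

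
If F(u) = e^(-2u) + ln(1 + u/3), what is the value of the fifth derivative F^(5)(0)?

-2584/81

Combine the two series term by term.
The coefficient of u^5 in the expansion is -323/1215, so F^(5)(0) = 5! * (-323/1215) = -2584/81.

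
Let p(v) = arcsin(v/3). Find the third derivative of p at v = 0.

1/27

The coefficient of v^3 in the expansion is 1/162, so p′′′(0) = 3! * (1/162) = 1/27.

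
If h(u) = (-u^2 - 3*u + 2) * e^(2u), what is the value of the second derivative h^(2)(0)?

-6

Multiply each power in the prefactor through the base expansion.
The coefficient of u^2 in the expansion is -3, so h′′(0) = 2! * (-3) = -6.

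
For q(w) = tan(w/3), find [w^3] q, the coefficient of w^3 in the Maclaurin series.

[w^0] = 0;  [w^1] = 1/3;  [w^2] = 0;  [w^3] = 1/81.

1/81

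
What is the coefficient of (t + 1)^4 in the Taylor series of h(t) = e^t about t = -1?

e^(-1)/24

Apply the Taylor formula c_k = f^(k)(a)/k!.
[(t + 1)^0] = e^(-1);  [(t + 1)^1] = e^(-1);  [(t + 1)^2] = e^(-1)/2;  [(t + 1)^3] = e^(-1)/6;  [(t + 1)^4] = e^(-1)/24.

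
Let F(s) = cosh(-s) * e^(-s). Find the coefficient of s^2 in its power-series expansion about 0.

1

Multiply the two series term by term and collect like powers.
F(0) = 1
F′(0) = -1
F′′(0) = 2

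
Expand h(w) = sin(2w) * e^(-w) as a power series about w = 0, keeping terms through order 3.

-w^3/3 - 2*w^2 + 2*w

Write out both Maclaurin series and multiply, keeping only the needed powers.
h(0) = 0
h′(0) = 2
h′′(0) = -4
h′′′(0) = -2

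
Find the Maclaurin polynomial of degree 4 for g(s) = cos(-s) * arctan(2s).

-11*s^3/3 + 2*s

Multiply the two series term by term and collect like powers.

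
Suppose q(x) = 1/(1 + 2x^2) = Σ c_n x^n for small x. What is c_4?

4

Use the known series and substitute for the argument.
q(0) = 1
q′(0) = 0
q′′(0) = -4
q′′′(0) = 0
q^(4)(0) = 96
Dividing each by k! gives the coefficients c_0, ..., c_4.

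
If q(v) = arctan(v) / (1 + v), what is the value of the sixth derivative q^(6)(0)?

-624

Multiply the two series term by term and collect like powers.
The coefficient of v^6 in the expansion is -13/15, so q^(6)(0) = 6! * (-13/15) = -624.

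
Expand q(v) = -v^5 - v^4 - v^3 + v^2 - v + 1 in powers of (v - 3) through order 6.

q(3) = -344
q′(3) = -535
q′′(3) = -664
q′′′(3) = -618
q^(4)(3) = -384
q^(5)(3) = -120
q^(6)(3) = 0
Dividing each by k! gives the coefficients c_0, ..., c_6.

-(v - 3)^5 - 16*(v - 3)^4 - 103*(v - 3)^3 - 332*(v - 3)^2 - 535*(v - 3) - 344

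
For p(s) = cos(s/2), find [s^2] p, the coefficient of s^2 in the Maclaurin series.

-1/8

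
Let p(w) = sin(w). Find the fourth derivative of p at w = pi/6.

1/2

The coefficient of (w - pi/6)^4 in the expansion is 1/48, so p^(4)(pi/6) = 4! * (1/48) = 1/2.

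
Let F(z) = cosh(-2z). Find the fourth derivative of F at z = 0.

16

The coefficient of z^4 in the expansion is 2/3, so F^(4)(0) = 4! * (2/3) = 16.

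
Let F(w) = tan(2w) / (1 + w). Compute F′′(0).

-4

Expand each factor separately, then convolve coefficients.
The coefficient of w^2 in the expansion is -2, so F′′(0) = 2! * (-2) = -4.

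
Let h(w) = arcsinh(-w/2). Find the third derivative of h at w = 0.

The coefficient of w^3 in the expansion is 1/48, so h′′′(0) = 3! * (1/48) = 1/8.

1/8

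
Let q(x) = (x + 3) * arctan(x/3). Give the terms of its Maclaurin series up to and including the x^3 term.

Multiply each power in the prefactor through the base expansion.
q(0) = 0
q′(0) = 1
q′′(0) = 2/3
q′′′(0) = -2/9
Then c_k = q^(k)(0)/k! gives each Taylor coefficient.

-x^3/27 + x^2/3 + x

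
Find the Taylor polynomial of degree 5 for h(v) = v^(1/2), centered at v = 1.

7*(v - 1)^5/256 - 5*(v - 1)^4/128 + (v - 1)^3/16 - (v - 1)^2/8 + (v - 1)/2 + 1

h(1) = 1
h′(1) = 1/2
h′′(1) = -1/4
h′′′(1) = 3/8
h^(4)(1) = -15/16
h^(5)(1) = 105/32
Dividing each by k! gives the coefficients c_0, ..., c_5.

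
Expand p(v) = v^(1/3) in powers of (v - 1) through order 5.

22*(v - 1)^5/729 - 10*(v - 1)^4/243 + 5*(v - 1)^3/81 - (v - 1)^2/9 + (v - 1)/3 + 1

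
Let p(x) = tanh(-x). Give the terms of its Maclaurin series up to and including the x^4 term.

x^3/3 - x

p(0) = 0
p′(0) = -1
p′′(0) = 0
p′′′(0) = 2
p^(4)(0) = 0
Dividing each by k! gives the coefficients c_0, ..., c_4.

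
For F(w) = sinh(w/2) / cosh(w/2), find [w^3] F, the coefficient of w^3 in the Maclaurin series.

-1/24

Invert the denominator's series and multiply.
F(0) = 0
F′(0) = 1/2
F′′(0) = 0
F′′′(0) = -1/4
So c_3 = F′′′(0)/3! = -1/24.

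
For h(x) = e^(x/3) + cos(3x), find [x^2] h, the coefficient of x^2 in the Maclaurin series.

-40/9

Add the two expansions coefficient-wise.
[x^0] = 2;  [x^1] = 1/3;  [x^2] = -40/9.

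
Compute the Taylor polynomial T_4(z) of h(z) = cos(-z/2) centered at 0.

z^4/384 - z^2/8 + 1

h(0) = 1
h′(0) = 0
h′′(0) = -1/4
h′′′(0) = 0
h^(4)(0) = 1/16
Then c_k = h^(k)(0)/k! gives each Taylor coefficient.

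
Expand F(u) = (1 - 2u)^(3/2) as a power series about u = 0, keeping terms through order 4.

3*u^4/8 + u^3/2 + 3*u^2/2 - 3*u + 1

[u^0] = 1;  [u^1] = -3;  [u^2] = 3/2;  [u^3] = 1/2;  [u^4] = 3/8.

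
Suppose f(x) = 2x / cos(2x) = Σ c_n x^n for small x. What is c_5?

20/3

Write the quotient as an unknown series and match coefficients against numerator = denominator · series.
f(0) = 0
f′(0) = 2
f′′(0) = 0
f′′′(0) = 24
f^(4)(0) = 0
f^(5)(0) = 800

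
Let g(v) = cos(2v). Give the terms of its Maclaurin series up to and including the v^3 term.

1 - 2*v^2

Differentiate repeatedly and evaluate at the center.
g(0) = 1
g′(0) = 0
g′′(0) = -4
g′′′(0) = 0
Dividing each by k! gives the coefficients c_0, ..., c_3.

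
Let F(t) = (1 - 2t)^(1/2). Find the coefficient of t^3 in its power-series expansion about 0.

[t^0] = 1;  [t^1] = -1;  [t^2] = -1/2;  [t^3] = -1/2.
So c_3 = F′′′(0)/3! = -1/2.

-1/2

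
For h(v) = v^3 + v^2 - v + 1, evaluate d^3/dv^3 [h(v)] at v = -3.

The coefficient of (v + 3)^3 in the expansion is 1, so h′′′(-3) = 3! * (1) = 6.

6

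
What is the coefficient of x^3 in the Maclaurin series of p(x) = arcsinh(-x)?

Differentiate repeatedly and evaluate at the center.
[x^0] = 0;  [x^1] = -1;  [x^2] = 0;  [x^3] = 1/6.

1/6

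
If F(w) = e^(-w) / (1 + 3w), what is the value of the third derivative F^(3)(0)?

Expand each factor separately, then convolve coefficients.
From the series, [w^3] F = -113/3; multiply by 3! = 6 to get -226.

-226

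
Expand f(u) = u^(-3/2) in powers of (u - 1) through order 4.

f(1) = 1
f′(1) = -3/2
f′′(1) = 15/4
f′′′(1) = -105/8
f^(4)(1) = 945/16
The Taylor polynomial is Σ f^(k)(1)/k! · (u - 1)^k.

315*(u - 1)^4/128 - 35*(u - 1)^3/16 + 15*(u - 1)^2/8 - 3*(u - 1)/2 + 1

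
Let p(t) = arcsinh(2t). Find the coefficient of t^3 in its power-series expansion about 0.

-4/3

p(0) = 0
p′(0) = 2
p′′(0) = 0
p′′′(0) = -8
Then c_k = p^(k)(0)/k! gives each Taylor coefficient.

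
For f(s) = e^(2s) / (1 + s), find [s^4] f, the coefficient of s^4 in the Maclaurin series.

Multiply the two series term by term and collect like powers.

1/3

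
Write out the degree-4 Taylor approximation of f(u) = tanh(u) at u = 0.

Compute the successive derivatives at the expansion point and divide by k!.
f(0) = 0
f′(0) = 1
f′′(0) = 0
f′′′(0) = -2
f^(4)(0) = 0
The Taylor polynomial is Σ f^(k)(0)/k! · u^k.

-u^3/3 + u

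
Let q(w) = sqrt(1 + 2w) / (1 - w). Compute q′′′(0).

Multiply the two series term by term and collect like powers.
The coefficient of w^3 in the expansion is 2, so q′′′(0) = 3! * (2) = 12.

12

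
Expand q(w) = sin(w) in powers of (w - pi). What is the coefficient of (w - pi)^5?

-1/120

Apply the Taylor formula c_k = f^(k)(a)/k!.
q(pi) = 0
q′(pi) = -1
q′′(pi) = 0
q′′′(pi) = 1
q^(4)(pi) = 0
q^(5)(pi) = -1
So c_5 = q^(5)(pi)/5! = -1/120.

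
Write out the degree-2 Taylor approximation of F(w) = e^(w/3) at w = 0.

F(0) = 1
F′(0) = 1/3
F′′(0) = 1/9

w^2/18 + w/3 + 1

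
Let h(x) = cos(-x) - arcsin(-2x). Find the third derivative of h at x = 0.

8

Combine the two series term by term.
The coefficient of x^3 in the expansion is 4/3, so h′′′(0) = 3! * (4/3) = 8.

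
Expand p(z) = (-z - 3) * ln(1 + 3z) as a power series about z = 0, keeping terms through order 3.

-45*z^3/2 + 21*z^2/2 - 9*z

Shift and add copies of the series according to the polynomial's terms.
p(0) = 0
p′(0) = -9
p′′(0) = 21
p′′′(0) = -135
The Taylor polynomial is Σ p^(k)(0)/k! · z^k.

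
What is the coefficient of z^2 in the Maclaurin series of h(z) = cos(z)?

Differentiate repeatedly and evaluate at the center.
h(0) = 1
h′(0) = 0
h′′(0) = -1
Then c_k = h^(k)(0)/k! gives each Taylor coefficient.

-1/2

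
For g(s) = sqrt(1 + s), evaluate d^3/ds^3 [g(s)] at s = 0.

From the series, [s^3] g = 1/16; multiply by 3! = 6 to get 3/8.

3/8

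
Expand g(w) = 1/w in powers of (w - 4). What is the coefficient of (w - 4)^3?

Differentiate repeatedly and evaluate at the center.
g(4) = 1/4
g′(4) = -1/16
g′′(4) = 1/32
g′′′(4) = -3/128
So c_3 = g′′′(4)/3! = -1/256.

-1/256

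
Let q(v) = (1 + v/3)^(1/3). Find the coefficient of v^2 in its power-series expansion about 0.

c_2 = q′′(0)/2! = -1/81.

-1/81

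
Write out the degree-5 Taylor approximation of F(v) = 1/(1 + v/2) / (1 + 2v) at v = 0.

Multiply the two series term by term and collect like powers.

-1365*v^5/32 + 341*v^4/16 - 85*v^3/8 + 21*v^2/4 - 5*v/2 + 1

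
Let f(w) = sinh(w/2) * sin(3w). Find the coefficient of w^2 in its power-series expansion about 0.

Multiply the two series term by term and collect like powers.
f(0) = 0
f′(0) = 0
f′′(0) = 3

3/2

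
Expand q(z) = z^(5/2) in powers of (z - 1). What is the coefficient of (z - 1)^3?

5/16

[(z - 1)^0] = 1;  [(z - 1)^1] = 5/2;  [(z - 1)^2] = 15/8;  [(z - 1)^3] = 5/16.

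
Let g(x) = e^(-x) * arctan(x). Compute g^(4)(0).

Multiply the two series term by term and collect like powers.
The coefficient of x^4 in the expansion is 1/6, so g^(4)(0) = 4! * (1/6) = 4.

4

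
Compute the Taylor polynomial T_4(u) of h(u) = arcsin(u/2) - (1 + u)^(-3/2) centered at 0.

-315*u^4/128 + 53*u^3/24 - 15*u^2/8 + 2*u - 1

Combine the two series term by term.
h(0) = -1
h′(0) = 2
h′′(0) = -15/4
h′′′(0) = 53/4
h^(4)(0) = -945/16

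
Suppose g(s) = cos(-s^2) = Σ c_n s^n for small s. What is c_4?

-1/2

Apply the Taylor formula c_k = f^(k)(a)/k!.
[s^0] = 1;  [s^1] = 0;  [s^2] = 0;  [s^3] = 0;  [s^4] = -1/2.
So c_4 = g^(4)(0)/4! = -1/2.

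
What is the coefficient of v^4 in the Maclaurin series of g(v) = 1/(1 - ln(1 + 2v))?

Plug the Maclaurin series of the inner function into that of the outer and collect terms.
g(0) = 1
g′(0) = 2
g′′(0) = 4
g′′′(0) = 16
g^(4)(0) = 64

8/3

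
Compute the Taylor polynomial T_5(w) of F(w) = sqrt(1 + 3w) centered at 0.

F(0) = 1
F′(0) = 3/2
F′′(0) = -9/4
F′′′(0) = 81/8
F^(4)(0) = -1215/16
F^(5)(0) = 25515/32

1701*w^5/256 - 405*w^4/128 + 27*w^3/16 - 9*w^2/8 + 3*w/2 + 1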